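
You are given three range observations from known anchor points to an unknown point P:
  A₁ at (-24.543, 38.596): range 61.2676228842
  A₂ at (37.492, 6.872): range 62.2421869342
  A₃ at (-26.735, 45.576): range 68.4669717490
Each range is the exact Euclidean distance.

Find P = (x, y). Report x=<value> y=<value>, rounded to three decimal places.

eq1: (x + 24.543)² + (y − 38.596)² = 61.2676228842²
eq2: (x − 37.492)² + (y − 6.872)² = 62.2421869342²
eq3: (x + 26.735)² + (y − 45.576)² = 68.4669717490²
eq2−eq1, eq2−eq3 (x²,y² cancel):
  -124.070·x + 63.448·y = 759.503837
  -128.454·x + 77.408·y = 525.421167
det = -124.070·77.408 − 63.448·-128.454 = -1453.861168
x = (759.503837·77.408 − 63.448·525.421167) / -1453.861168 = -17.508378
y = (-124.070·525.421167 − 759.503837·-128.454) / -1453.861168 = -22.266433

x=-17.508 y=-22.266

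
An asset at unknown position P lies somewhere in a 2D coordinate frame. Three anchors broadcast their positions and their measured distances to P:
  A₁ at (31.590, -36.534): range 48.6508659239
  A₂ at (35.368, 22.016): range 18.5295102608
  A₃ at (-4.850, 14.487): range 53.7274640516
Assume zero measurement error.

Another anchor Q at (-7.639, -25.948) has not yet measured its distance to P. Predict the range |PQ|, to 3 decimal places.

66.238

eq1: (x − 31.590)² + (y + 36.534)² = 48.6508659239²
eq2: (x − 35.368)² + (y − 22.016)² = 18.5295102608²
eq3: (x + 4.850)² + (y − 14.487)² = 53.7274640516²
eq1−eq3, eq1−eq2 (x²,y² cancel):
  -72.880·x + 102.042·y = -2618.999225
  7.556·x + 117.100·y = 1426.502429
det = -72.880·117.100 − 102.042·7.556 = -9305.277352
x = (-2618.999225·117.100 − 102.042·1426.502429) / -9305.277352 = 48.601235
y = (-72.880·1426.502429 − -2618.999225·7.556) / -9305.277352 = 9.045871
|P − Q| = √((48.601235 − -7.639)² + (9.045871 − -25.948)²) = 66.238471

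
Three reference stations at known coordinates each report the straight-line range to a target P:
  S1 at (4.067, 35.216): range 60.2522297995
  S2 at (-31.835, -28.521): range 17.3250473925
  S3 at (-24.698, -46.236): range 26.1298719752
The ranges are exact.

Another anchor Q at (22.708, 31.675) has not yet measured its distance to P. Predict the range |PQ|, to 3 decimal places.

65.833

eq1: (x − 4.067)² + (y − 35.216)² = 60.2522297995²
eq2: (x + 31.835)² + (y + 28.521)² = 17.3250473925²
eq3: (x + 24.698)² + (y + 46.236)² = 26.1298719752²
eq3−eq2, eq3−eq1 (x²,y² cancel):
  -14.274·x + 35.430·y = -538.231292
  57.530·x + 162.904·y = -4438.612741
det = -14.274·162.904 − 35.430·57.530 = -4363.579596
x = (-538.231292·162.904 − 35.430·-4438.612741) / -4363.579596 = -15.945628
y = (-14.274·-4438.612741 − -538.231292·57.530) / -4363.579596 = -21.615557
|P − Q| = √((-15.945628 − 22.708)² + (-21.615557 − 31.675)²) = 65.833020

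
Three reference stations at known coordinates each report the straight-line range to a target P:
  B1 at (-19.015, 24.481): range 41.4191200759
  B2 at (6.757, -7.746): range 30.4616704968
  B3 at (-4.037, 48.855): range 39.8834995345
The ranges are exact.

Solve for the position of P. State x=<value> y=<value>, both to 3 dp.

eq1: (x + 19.015)² + (y − 24.481)² = 41.4191200759²
eq2: (x − 6.757)² + (y + 7.746)² = 30.4616704968²
eq3: (x + 4.037)² + (y − 48.855)² = 39.8834995345²
eq1−eq2, eq1−eq3 (x²,y² cancel):
  51.544·x − 64.454·y = -67.601883
  29.956·x + 48.748·y = 1567.068781
det = 51.544·48.748 − -64.454·29.956 = 4443.450936
x = (-67.601883·48.748 − -64.454·1567.068781) / 4443.450936 = 21.989304
y = (51.544·1567.068781 − -67.601883·29.956) / 4443.450936 = 18.633732

x=21.989 y=18.634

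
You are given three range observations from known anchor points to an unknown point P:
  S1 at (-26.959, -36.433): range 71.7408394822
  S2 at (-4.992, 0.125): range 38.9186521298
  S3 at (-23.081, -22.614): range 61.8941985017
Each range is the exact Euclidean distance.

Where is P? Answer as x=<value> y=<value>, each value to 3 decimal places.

x=33.900 y=1.552

eq1: (x + 26.959)² + (y + 36.433)² = 71.7408394822²
eq2: (x + 4.992)² + (y − 0.125)² = 38.9186521298²
eq3: (x + 23.081)² + (y + 22.614)² = 61.8941985017²
eq1−eq3, eq1−eq2 (x²,y² cancel):
  7.756·x + 27.638·y = 305.830628
  43.934·x + 73.116·y = 1602.871085
det = 7.756·73.116 − 27.638·43.934 = -647.160196
x = (305.830628·73.116 − 27.638·1602.871085) / -647.160196 = 33.900476
y = (7.756·1602.871085 − 305.830628·43.934) / -647.160196 = 1.552158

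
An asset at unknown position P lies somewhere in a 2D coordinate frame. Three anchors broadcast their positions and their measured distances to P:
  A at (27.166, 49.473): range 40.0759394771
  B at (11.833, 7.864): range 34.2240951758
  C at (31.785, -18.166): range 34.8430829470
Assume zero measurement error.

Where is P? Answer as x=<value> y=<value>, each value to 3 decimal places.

eq1: (x − 27.166)² + (y − 49.473)² = 40.0759394771²
eq2: (x − 11.833)² + (y − 7.864)² = 34.2240951758²
eq3: (x − 31.785)² + (y + 18.166)² = 34.8430829470²
eq1−eq2, eq1−eq3 (x²,y² cancel):
  -30.666·x − 83.218·y = -2548.914666
  9.238·x − 135.278·y = -1453.239008
det = -30.666·-135.278 − -83.218·9.238 = 4917.203032
x = (-2548.914666·-135.278 − -83.218·-1453.239008) / 4917.203032 = 45.529223
y = (-30.666·-1453.239008 − -2548.914666·9.238) / 4917.203032 = 13.851757

x=45.529 y=13.852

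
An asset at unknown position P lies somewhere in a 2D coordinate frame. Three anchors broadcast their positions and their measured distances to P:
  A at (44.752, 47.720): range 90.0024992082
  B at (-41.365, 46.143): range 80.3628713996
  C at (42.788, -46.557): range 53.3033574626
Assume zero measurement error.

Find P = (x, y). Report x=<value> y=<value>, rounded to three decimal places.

x=-6.501 y=-26.264

eq1: (x − 44.752)² + (y − 47.720)² = 90.0024992082²
eq2: (x + 41.365)² + (y − 46.143)² = 80.3628713996²
eq3: (x − 42.788)² + (y + 46.557)² = 53.3033574626²
eq3−eq2, eq3−eq1 (x²,y² cancel):
  -168.306·x + 185.400·y = -3775.070702
  3.928·x + 188.554·y = -4977.629236
det = -168.306·188.554 − 185.400·3.928 = -32463.020724
x = (-3775.070702·188.554 − 185.400·-4977.629236) / -32463.020724 = -6.501175
y = (-168.306·-4977.629236 − -3775.070702·3.928) / -32463.020724 = -26.263525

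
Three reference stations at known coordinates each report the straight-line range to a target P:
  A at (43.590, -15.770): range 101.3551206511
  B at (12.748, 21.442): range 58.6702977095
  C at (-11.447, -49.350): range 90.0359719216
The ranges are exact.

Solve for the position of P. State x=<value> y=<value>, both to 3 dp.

eq1: (x − 43.590)² + (y + 15.770)² = 101.3551206511²
eq2: (x − 12.748)² + (y − 21.442)² = 58.6702977095²
eq3: (x + 11.447)² + (y + 49.350)² = 90.0359719216²
eq2−eq3, eq2−eq1 (x²,y² cancel):
  -48.390·x − 141.584·y = -2720.086966
  61.684·x − 74.424·y = -5304.146517
det = -48.390·-74.424 − -141.584·61.684 = 12334.844816
x = (-2720.086966·-74.424 − -141.584·-5304.146517) / 12334.844816 = -44.470971
y = (-48.390·-5304.146517 − -2720.086966·61.684) / 12334.844816 = 34.410931

x=-44.471 y=34.411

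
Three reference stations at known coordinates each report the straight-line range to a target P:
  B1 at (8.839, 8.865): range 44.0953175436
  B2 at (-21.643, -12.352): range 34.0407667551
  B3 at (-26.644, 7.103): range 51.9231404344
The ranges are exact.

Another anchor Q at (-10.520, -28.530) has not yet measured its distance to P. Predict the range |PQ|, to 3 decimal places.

15.709

eq1: (x − 8.839)² + (y − 8.865)² = 44.0953175436²
eq2: (x + 21.643)² + (y + 12.352)² = 34.0407667551²
eq3: (x + 26.644)² + (y − 7.103)² = 51.9231404344²
eq1−eq2, eq1−eq3 (x²,y² cancel):
  -60.964·x − 42.434·y = 1249.898435
  -70.966·x − 3.524·y = -147.976284
det = -60.964·-3.524 − -42.434·-70.966 = -2796.534108
x = (1249.898435·-3.524 − -42.434·-147.976284) / -2796.534108 = 3.820396
y = (-60.964·-147.976284 − 1249.898435·-70.966) / -2796.534108 = -34.943796
|P − Q| = √((3.820396 − -10.520)² + (-34.943796 − -28.530)²) = 15.709352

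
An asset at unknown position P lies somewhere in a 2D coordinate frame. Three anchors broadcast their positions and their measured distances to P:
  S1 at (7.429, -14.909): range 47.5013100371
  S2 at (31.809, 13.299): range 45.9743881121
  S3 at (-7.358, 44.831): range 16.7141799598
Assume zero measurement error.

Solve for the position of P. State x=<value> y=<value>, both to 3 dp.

eq1: (x − 7.429)² + (y + 14.909)² = 47.5013100371²
eq2: (x − 31.809)² + (y − 13.299)² = 45.9743881121²
eq3: (x + 7.358)² + (y − 44.831)² = 16.7141799598²
eq3−eq2, eq3−eq1 (x²,y² cancel):
  78.334·x − 63.064·y = -2709.563394
  29.574·x − 119.480·y = -3763.501047
det = 78.334·-119.480 − -63.064·29.574 = -7494.291584
x = (-2709.563394·-119.480 − -63.064·-3763.501047) / -7494.291584 = -11.528402
y = (78.334·-3763.501047 − -2709.563394·29.574) / -7494.291584 = 28.645464

x=-11.528 y=28.645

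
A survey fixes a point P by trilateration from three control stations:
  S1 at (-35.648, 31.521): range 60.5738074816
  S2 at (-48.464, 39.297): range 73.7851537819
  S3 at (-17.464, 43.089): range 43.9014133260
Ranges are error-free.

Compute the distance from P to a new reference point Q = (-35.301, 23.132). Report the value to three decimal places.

eq1: (x + 35.648)² + (y − 31.521)² = 60.5738074816²
eq2: (x + 48.464)² + (y − 39.297)² = 73.7851537819²
eq3: (x + 17.464)² + (y − 43.089)² = 43.9014133260²
eq1−eq3, eq1−eq2 (x²,y² cancel):
  36.368·x + 23.136·y = 1639.151933
  -25.632·x + 15.552·y = -146.402606
det = 36.368·15.552 − 23.136·-25.632 = 1158.617088
x = (1639.151933·15.552 − 23.136·-146.402606) / 1158.617088 = 24.925631
y = (36.368·-146.402606 − 1639.151933·-25.632) / 1158.617088 = 31.667384
|P − Q| = √((24.925631 − -35.301)² + (31.667384 − 23.132)²) = 60.828446

60.828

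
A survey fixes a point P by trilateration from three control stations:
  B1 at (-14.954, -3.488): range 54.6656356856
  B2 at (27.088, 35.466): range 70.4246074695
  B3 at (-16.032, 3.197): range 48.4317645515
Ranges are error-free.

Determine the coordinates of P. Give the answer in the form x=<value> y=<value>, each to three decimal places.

x=-42.876 y=43.509

eq1: (x + 14.954)² + (y + 3.488)² = 54.6656356856²
eq2: (x − 27.088)² + (y − 35.466)² = 70.4246074695²
eq3: (x + 16.032)² + (y − 3.197)² = 48.4317645515²
eq1−eq2, eq1−eq3 (x²,y² cancel):
  84.084·x + 77.908·y = -215.484972
  -2.156·x + 13.370·y = 674.153480
det = 84.084·13.370 − 77.908·-2.156 = 1292.172728
x = (-215.484972·13.370 − 77.908·674.153480) / 1292.172728 = -42.875834
y = (84.084·674.153480 − -215.484972·-2.156) / 1292.172728 = 43.508839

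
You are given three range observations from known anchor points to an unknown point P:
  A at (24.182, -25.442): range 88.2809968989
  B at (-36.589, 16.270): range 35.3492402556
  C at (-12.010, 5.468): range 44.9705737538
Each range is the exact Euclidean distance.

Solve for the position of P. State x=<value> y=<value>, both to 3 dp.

eq1: (x − 24.182)² + (y + 25.442)² = 88.2809968989²
eq2: (x + 36.589)² + (y − 16.270)² = 35.3492402556²
eq3: (x + 12.010)² + (y − 5.468)² = 44.9705737538²
eq3−eq2, eq3−eq1 (x²,y² cancel):
  -49.158·x + 21.604·y = 2202.112414
  72.384·x − 61.820·y = -4713.256546
det = -49.158·-61.820 − 21.604·72.384 = 1475.163624
x = (2202.112414·-61.820 − 21.604·-4713.256546) / 1475.163624 = -23.258027
y = (-49.158·-4713.256546 − 2202.112414·72.384) / 1475.163624 = 49.009180

x=-23.258 y=49.009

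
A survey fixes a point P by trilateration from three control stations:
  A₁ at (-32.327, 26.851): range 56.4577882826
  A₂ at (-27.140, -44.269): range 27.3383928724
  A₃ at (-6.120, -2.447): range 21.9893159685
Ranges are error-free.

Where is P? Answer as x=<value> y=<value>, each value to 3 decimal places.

x=-8.456 y=-24.312

eq1: (x + 32.327)² + (y − 26.851)² = 56.4577882826²
eq2: (x + 27.140)² + (y + 44.269)² = 27.3383928724²
eq3: (x + 6.120)² + (y + 2.447)² = 21.9893159685²
eq3−eq2, eq3−eq1 (x²,y² cancel):
  -42.040·x − 83.644·y = 2389.024044
  -52.414·x + 58.596·y = -981.382920
det = -42.040·58.596 − -83.644·-52.414 = -6847.492456
x = (2389.024044·58.596 − -83.644·-981.382920) / -6847.492456 = -8.455717
y = (-42.040·-981.382920 − 2389.024044·-52.414) / -6847.492456 = -24.311913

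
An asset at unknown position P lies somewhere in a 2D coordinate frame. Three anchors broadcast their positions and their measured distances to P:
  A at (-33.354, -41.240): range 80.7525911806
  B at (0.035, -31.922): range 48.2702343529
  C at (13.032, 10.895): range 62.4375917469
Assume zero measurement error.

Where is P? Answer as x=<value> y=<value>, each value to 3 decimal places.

eq1: (x + 33.354)² + (y + 41.240)² = 80.7525911806²
eq2: (x − 0.035)² + (y + 31.922)² = 48.2702343529²
eq3: (x − 13.032)² + (y − 10.895)² = 62.4375917469²
eq1−eq3, eq1−eq2 (x²,y² cancel):
  92.772·x + 104.270·y = 97.835252
  66.778·x + 18.636·y = 2396.753851
det = 92.772·18.636 − 104.270·66.778 = -5234.043068
x = (97.835252·18.636 − 104.270·2396.753851) / -5234.043068 = 47.398591
y = (92.772·2396.753851 − 97.835252·66.778) / -5234.043068 = -41.233594

x=47.399 y=-41.234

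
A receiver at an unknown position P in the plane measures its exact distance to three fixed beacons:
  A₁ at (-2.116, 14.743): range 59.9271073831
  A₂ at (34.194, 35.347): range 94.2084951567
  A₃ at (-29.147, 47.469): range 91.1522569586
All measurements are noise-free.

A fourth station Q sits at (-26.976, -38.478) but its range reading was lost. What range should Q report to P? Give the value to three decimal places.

9.963

eq1: (x + 2.116)² + (y − 14.743)² = 59.9271073831²
eq2: (x − 34.194)² + (y − 35.347)² = 94.2084951567²
eq3: (x + 29.147)² + (y − 47.469)² = 91.1522569586²
eq2−eq1, eq2−eq3 (x²,y² cancel):
  -72.620·x − 41.208·y = 3087.175820
  -126.682·x + 24.244·y = 1250.720136
det = -72.620·24.244 − -41.208·-126.682 = -6980.911136
x = (3087.175820·24.244 − -41.208·1250.720136) / -6980.911136 = -18.104394
y = (-72.620·1250.720136 − 3087.175820·-126.682) / -6980.911136 = -43.011908
|P − Q| = √((-18.104394 − -26.976)² + (-43.011908 − -38.478)²) = 9.963018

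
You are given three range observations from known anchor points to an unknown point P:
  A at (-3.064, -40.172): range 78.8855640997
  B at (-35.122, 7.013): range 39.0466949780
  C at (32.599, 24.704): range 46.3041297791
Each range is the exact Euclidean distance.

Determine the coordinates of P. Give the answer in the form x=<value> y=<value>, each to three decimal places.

x=-11.682 y=38.241

eq1: (x + 3.064)² + (y + 40.172)² = 78.8855640997²
eq2: (x + 35.122)² + (y − 7.013)² = 39.0466949780²
eq3: (x − 32.599)² + (y − 24.704)² = 46.3041297791²
eq3−eq1, eq3−eq2 (x²,y² cancel):
  -71.326·x − 129.752·y = -4128.664526
  -135.442·x − 35.382·y = 229.182682
det = -71.326·-35.382 − -129.752·-135.442 = -15050.213852
x = (-4128.664526·-35.382 − -129.752·229.182682) / -15050.213852 = -11.682048
y = (-71.326·229.182682 − -4128.664526·-135.442) / -15050.213852 = 38.241401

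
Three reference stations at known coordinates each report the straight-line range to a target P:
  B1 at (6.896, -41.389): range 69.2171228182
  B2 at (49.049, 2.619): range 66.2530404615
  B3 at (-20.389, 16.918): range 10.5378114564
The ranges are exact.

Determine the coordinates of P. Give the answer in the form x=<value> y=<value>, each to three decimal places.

x=-13.384 y=24.791

eq1: (x − 6.896)² + (y + 41.389)² = 69.2171228182²
eq2: (x − 49.049)² + (y − 2.619)² = 66.2530404615²
eq3: (x + 20.389)² + (y − 16.918)² = 10.5378114564²
eq2−eq1, eq2−eq3 (x²,y² cancel):
  -84.306·x − 88.016·y = -1053.604146
  -138.876·x + 28.598·y = 2567.686383
det = -84.306·28.598 − -88.016·-138.876 = -14634.293004
x = (-1053.604146·28.598 − -88.016·2567.686383) / -14634.293004 = -13.384078
y = (-84.306·2567.686383 − -1053.604146·-138.876) / -14634.293004 = 24.790518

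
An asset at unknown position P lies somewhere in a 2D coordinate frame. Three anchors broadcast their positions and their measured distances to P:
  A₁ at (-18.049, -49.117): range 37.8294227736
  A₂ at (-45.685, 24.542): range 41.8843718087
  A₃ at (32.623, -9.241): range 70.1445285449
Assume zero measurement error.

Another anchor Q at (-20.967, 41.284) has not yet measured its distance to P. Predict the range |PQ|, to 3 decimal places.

eq1: (x + 18.049)² + (y + 49.117)² = 37.8294227736²
eq2: (x + 45.685)² + (y − 24.542)² = 41.8843718087²
eq3: (x − 32.623)² + (y + 9.241)² = 70.1445285449²
eq3−eq2, eq3−eq1 (x²,y² cancel):
  -156.616·x + 67.566·y = 4705.727062
  -101.344·x − 79.752·y = 5077.779537
det = -156.616·-79.752 − 67.566·-101.344 = 19337.847936
x = (4705.727062·-79.752 − 67.566·5077.779537) / 19337.847936 = -37.148725
y = (-156.616·5077.779537 − 4705.727062·-101.344) / 19337.847936 = -16.463275
|P − Q| = √((-37.148725 − -20.967)² + (-16.463275 − 41.284)²) = 59.971627

59.972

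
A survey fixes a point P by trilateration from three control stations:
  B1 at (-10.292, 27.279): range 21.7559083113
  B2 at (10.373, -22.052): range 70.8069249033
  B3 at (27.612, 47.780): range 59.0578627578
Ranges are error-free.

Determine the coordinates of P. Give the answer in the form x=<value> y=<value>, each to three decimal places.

x=-30.248 y=35.944

eq1: (x + 10.292)² + (y − 27.279)² = 21.7559083113²
eq2: (x − 10.373)² + (y + 22.052)² = 70.8069249033²
eq3: (x − 27.612)² + (y − 47.780)² = 59.0578627578²
eq1−eq3, eq1−eq2 (x²,y² cancel):
  75.808·x + 41.002·y = -819.229768
  41.330·x − 98.662·y = -4796.480340
det = 75.808·-98.662 − 41.002·41.330 = -9173.981556
x = (-819.229768·-98.662 − 41.002·-4796.480340) / -9173.981556 = -30.247732
y = (75.808·-4796.480340 − -819.229768·41.330) / -9173.981556 = 35.944351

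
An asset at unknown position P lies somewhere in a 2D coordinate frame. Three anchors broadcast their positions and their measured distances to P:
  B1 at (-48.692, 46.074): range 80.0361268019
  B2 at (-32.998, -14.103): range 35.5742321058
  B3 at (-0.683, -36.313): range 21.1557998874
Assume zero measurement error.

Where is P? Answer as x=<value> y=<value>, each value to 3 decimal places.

eq1: (x + 48.692)² + (y − 46.074)² = 80.0361268019²
eq2: (x + 32.998)² + (y + 14.103)² = 35.5742321058²
eq3: (x + 0.683)² + (y + 36.313)² = 21.1557998874²
eq2−eq1, eq2−eq3 (x²,y² cancel):
  -31.388·x + 120.354·y = -1934.293877
  64.630·x − 44.420·y = 849.295966
det = -31.388·-44.420 − 120.354·64.630 = -6384.224060
x = (-1934.293877·-44.420 − 120.354·849.295966) / -6384.224060 = 2.552359
y = (-31.388·849.295966 − -1934.293877·64.630) / -6384.224060 = -15.406056

x=2.552 y=-15.406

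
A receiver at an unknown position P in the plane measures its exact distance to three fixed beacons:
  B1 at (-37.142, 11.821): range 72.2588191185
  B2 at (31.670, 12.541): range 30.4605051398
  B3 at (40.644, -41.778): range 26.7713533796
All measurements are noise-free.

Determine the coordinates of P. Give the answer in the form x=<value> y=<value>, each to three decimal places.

eq1: (x + 37.142)² + (y − 11.821)² = 72.2588191185²
eq2: (x − 31.670)² + (y − 12.541)² = 30.4605051398²
eq3: (x − 40.644)² + (y + 41.778)² = 26.7713533796²
eq3−eq2, eq3−eq1 (x²,y² cancel):
  -17.948·x + 108.638·y = -2448.207451
  -155.572·x + 107.198·y = -6382.703394
det = -17.948·107.198 − 108.638·-155.572 = 14977.041232
x = (-2448.207451·107.198 − 108.638·-6382.703394) / 14977.041232 = 28.774788
y = (-17.948·-6382.703394 − -2448.207451·-155.572) / 14977.041232 = -17.781601

x=28.775 y=-17.782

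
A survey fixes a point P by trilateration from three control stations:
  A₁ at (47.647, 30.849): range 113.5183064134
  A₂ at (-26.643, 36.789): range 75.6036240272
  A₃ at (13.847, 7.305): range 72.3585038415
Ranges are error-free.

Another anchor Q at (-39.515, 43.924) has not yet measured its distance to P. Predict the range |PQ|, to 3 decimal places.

80.949

eq1: (x − 47.647)² + (y − 30.849)² = 113.5183064134²
eq2: (x + 26.643)² + (y − 36.789)² = 75.6036240272²
eq3: (x − 13.847)² + (y − 7.305)² = 72.3585038415²
eq1−eq3, eq1−eq2 (x²,y² cancel):
  -67.600·x − 47.088·y = 4673.857837
  -148.580·x + 11.880·y = 6011.880485
det = -67.600·11.880 − -47.088·-148.580 = -7799.423040
x = (4673.857837·11.880 − -47.088·6011.880485) / -7799.423040 = -43.415116
y = (-67.600·6011.880485 − 4673.857837·-148.580) / -7799.423040 = -36.930767
|P − Q| = √((-43.415116 − -39.515)² + (-36.930767 − 43.924)²) = 80.948776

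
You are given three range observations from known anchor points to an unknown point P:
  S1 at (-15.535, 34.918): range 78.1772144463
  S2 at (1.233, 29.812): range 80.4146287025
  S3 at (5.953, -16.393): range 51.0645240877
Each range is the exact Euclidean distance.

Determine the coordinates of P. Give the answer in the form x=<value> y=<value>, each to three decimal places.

x=-39.604 y=-39.462

eq1: (x + 15.535)² + (y − 34.918)² = 78.1772144463²
eq2: (x − 1.233)² + (y − 29.812)² = 80.4146287025²
eq3: (x − 5.953)² + (y + 16.393)² = 51.0645240877²
eq3−eq2, eq3−eq1 (x²,y² cancel):
  -9.440·x + 92.410·y = -3272.819914
  -42.976·x + 102.622·y = -2347.656947
det = -9.440·102.622 − 92.410·-42.976 = 3002.660480
x = (-3272.819914·102.622 − 92.410·-2347.656947) / 3002.660480 = -39.603661
y = (-9.440·-2347.656947 − -3272.819914·-42.976) / 3002.660480 = -39.461946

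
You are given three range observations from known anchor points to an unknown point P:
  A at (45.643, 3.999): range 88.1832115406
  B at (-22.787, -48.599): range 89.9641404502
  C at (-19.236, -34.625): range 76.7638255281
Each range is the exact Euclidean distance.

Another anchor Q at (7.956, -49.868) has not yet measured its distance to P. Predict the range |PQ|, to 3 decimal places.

eq1: (x − 45.643)² + (y − 3.999)² = 88.1832115406²
eq2: (x + 22.787)² + (y + 48.599)² = 89.9641404502²
eq3: (x + 19.236)² + (y + 34.625)² = 76.7638255281²
eq3−eq2, eq3−eq1 (x²,y² cancel):
  -7.102·x − 27.948·y = -888.665808
  129.758·x + 77.248·y = -1353.232759
det = -7.102·77.248 − -27.948·129.758 = 3077.861288
x = (-888.665808·77.248 − -27.948·-1353.232759) / 3077.861288 = -34.591489
y = (-7.102·-1353.232759 − -888.665808·129.758) / 3077.861288 = 40.587325
|P − Q| = √((-34.591489 − 7.956)² + (40.587325 − -49.868)²) = 99.962266

99.962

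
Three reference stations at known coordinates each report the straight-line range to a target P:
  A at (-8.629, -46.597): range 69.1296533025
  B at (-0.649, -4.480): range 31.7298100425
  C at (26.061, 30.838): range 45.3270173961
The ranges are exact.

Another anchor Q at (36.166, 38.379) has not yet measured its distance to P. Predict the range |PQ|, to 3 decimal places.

eq1: (x + 8.629)² + (y + 46.597)² = 69.1296533025²
eq2: (x + 0.649)² + (y + 4.480)² = 31.7298100425²
eq3: (x − 26.061)² + (y − 30.838)² = 45.3270173961²
eq3−eq2, eq3−eq1 (x²,y² cancel):
  -53.420·x − 70.636·y = -561.908703
  -69.380·x − 154.870·y = -2108.788375
det = -53.420·-154.870 − -70.636·-69.380 = 3372.429720
x = (-561.908703·-154.870 − -70.636·-2108.788375) / 3372.429720 = -18.364675
y = (-53.420·-2108.788375 − -561.908703·-69.380) / 3372.429720 = 21.843672
|P − Q| = √((-18.364675 − 36.166)² + (21.843672 − 38.379)²) = 56.982555

56.983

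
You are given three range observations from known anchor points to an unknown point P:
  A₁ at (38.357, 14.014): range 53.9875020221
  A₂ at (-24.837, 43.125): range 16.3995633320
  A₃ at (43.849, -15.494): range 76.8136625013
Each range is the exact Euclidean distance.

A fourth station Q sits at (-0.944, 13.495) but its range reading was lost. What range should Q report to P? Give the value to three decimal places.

28.169

eq1: (x − 38.357)² + (y − 14.014)² = 53.9875020221²
eq2: (x + 24.837)² + (y − 43.125)² = 16.3995633320²
eq3: (x − 43.849)² + (y + 15.494)² = 76.8136625013²
eq3−eq2, eq3−eq1 (x²,y² cancel):
  -137.372·x + 117.238·y = 5945.236426
  -10.984·x + 59.016·y = 2490.541180
det = -137.372·59.016 − 117.238·-10.984 = -6819.403760
x = (5945.236426·59.016 − 117.238·2490.541180) / -6819.403760 = -8.633894
y = (-137.372·2490.541180 − 5945.236426·-10.984) / -6819.403760 = 40.594186
|P − Q| = √((-8.633894 − -0.944)² + (40.594186 − 13.495)²) = 28.169138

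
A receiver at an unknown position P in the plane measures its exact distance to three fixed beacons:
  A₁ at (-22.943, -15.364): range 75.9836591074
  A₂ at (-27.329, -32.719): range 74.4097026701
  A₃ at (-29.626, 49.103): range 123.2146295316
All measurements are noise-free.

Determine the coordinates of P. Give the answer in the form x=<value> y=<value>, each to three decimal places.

eq1: (x + 22.943)² + (y + 15.364)² = 75.9836591074²
eq2: (x + 27.329)² + (y + 32.719)² = 74.4097026701²
eq3: (x + 29.626)² + (y − 49.103)² = 123.2146295316²
eq3−eq1, eq3−eq2 (x²,y² cancel):
  13.366·x − 128.934·y = 6881.957739
  4.594·x − 163.644·y = 8173.643796
det = 13.366·-163.644 − -128.934·4.594 = -1594.942908
x = (6881.957739·-163.644 − -128.934·8173.643796) / -1594.942908 = 45.349901
y = (13.366·8173.643796 − 6881.957739·4.594) / -1594.942908 = -48.674601

x=45.350 y=-48.675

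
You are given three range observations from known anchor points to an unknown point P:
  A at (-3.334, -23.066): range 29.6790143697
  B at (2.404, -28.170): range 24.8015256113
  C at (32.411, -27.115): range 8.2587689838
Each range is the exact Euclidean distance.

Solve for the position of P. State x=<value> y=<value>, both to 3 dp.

x=26.306 y=-21.553

eq1: (x + 3.334)² + (y + 23.066)² = 29.6790143697²
eq2: (x − 2.404)² + (y + 28.170)² = 24.8015256113²
eq3: (x − 32.411)² + (y + 27.115)² = 8.2587689838²
eq3−eq1, eq3−eq2 (x²,y² cancel):
  -71.490·x + 8.098·y = -2055.176863
  -60.014·x − 2.110·y = -1533.276438
det = -71.490·-2.110 − 8.098·-60.014 = 636.837272
x = (-2055.176863·-2.110 − 8.098·-1533.276438) / 636.837272 = 26.306400
y = (-71.490·-1533.276438 − -2055.176863·-60.014) / 636.837272 = -21.552526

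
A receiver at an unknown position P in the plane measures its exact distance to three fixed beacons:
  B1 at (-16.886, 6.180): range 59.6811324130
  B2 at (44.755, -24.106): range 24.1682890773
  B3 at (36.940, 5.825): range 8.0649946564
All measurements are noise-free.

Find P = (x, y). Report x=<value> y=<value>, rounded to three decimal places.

x=42.469 y=-0.046

eq1: (x + 16.886)² + (y − 6.180)² = 59.6811324130²
eq2: (x − 44.755)² + (y + 24.106)² = 24.1682890773²
eq3: (x − 36.940)² + (y − 5.825)² = 8.0649946564²
eq3−eq2, eq3−eq1 (x²,y² cancel):
  15.630·x − 59.862·y = 666.552978
  -107.652·x + 0.710·y = -4571.958256
det = 15.630·0.710 − -59.862·-107.652 = -6433.166724
x = (666.552978·0.710 − -59.862·-4571.958256) / -6433.166724 = 42.469490
y = (15.630·-4571.958256 − 666.552978·-107.652) / -6433.166724 = -0.046020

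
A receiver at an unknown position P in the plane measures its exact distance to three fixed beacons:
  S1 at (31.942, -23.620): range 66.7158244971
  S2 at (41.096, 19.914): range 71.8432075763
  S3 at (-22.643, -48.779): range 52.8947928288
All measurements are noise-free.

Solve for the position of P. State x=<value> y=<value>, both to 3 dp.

eq1: (x − 31.942)² + (y + 23.620)² = 66.7158244971²
eq2: (x − 41.096)² + (y − 19.914)² = 71.8432075763²
eq3: (x + 22.643)² + (y + 48.779)² = 52.8947928288²
eq2−eq1, eq2−eq3 (x²,y² cancel):
  -18.308·x − 87.068·y = 203.192389
  -127.478·x − 137.386·y = 3170.235044
det = -18.308·-137.386 − -87.068·-127.478 = -8583.991616
x = (203.192389·-137.386 − -87.068·3170.235044) / -8583.991616 = -28.903830
y = (-18.308·3170.235044 − 203.192389·-127.478) / -8583.991616 = 3.743958

x=-28.904 y=3.744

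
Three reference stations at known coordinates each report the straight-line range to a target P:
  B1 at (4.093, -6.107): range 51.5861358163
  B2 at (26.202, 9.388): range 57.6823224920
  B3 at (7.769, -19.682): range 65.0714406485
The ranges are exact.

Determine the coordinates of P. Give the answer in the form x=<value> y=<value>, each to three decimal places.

eq1: (x − 4.093)² + (y + 6.107)² = 51.5861358163²
eq2: (x − 26.202)² + (y − 9.388)² = 57.6823224920²
eq3: (x − 7.769)² + (y + 19.682)² = 65.0714406485²
eq2−eq3, eq2−eq1 (x²,y² cancel):
  -36.866·x − 58.140·y = -1233.982923
  -44.218·x − 30.990·y = -54.510330
det = -36.866·-30.990 − -58.140·-44.218 = -1428.357180
x = (-1233.982923·-30.990 − -58.140·-54.510330) / -1428.357180 = -24.554013
y = (-36.866·-54.510330 − -1233.982923·-44.218) / -1428.357180 = 36.793793

x=-24.554 y=36.794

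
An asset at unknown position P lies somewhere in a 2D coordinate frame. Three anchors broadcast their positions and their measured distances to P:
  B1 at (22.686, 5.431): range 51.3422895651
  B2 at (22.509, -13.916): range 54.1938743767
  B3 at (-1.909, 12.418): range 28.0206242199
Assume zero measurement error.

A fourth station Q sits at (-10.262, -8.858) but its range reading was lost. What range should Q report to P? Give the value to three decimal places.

eq1: (x − 22.686)² + (y − 5.431)² = 51.3422895651²
eq2: (x − 22.509)² + (y + 13.916)² = 54.1938743767²
eq3: (x + 1.909)² + (y − 12.418)² = 28.0206242199²
eq3−eq1, eq3−eq2 (x²,y² cancel):
  49.190·x − 13.974·y = -1464.575964
  48.836·x − 52.668·y = -1609.361506
det = 49.190·-52.668 − -13.974·48.836 = -1908.304656
x = (-1464.575964·-52.668 − -13.974·-1609.361506) / -1908.304656 = -28.636449
y = (49.190·-1609.361506 − -1464.575964·48.836) / -1908.304656 = 4.003795
|P − Q| = √((-28.636449 − -10.262)² + (4.003795 − -8.858)²) = 22.428690

22.429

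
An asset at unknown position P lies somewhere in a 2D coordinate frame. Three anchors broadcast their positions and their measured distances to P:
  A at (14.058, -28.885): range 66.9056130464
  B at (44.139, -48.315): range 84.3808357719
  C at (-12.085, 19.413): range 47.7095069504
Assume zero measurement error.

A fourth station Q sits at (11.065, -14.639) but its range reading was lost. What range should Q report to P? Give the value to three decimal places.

54.515

eq1: (x − 14.058)² + (y + 28.885)² = 66.9056130464²
eq2: (x − 44.139)² + (y + 48.315)² = 84.3808357719²
eq3: (x + 12.085)² + (y − 19.413)² = 47.7095069504²
eq1−eq3, eq1−eq2 (x²,y² cancel):
  -52.286·x + 96.596·y = 1691.105209
  60.162·x − 38.860·y = 606.855569
det = -52.286·-38.860 − 96.596·60.162 = -3779.574592
x = (1691.105209·-38.860 − 96.596·606.855569) / -3779.574592 = 32.896869
y = (-52.286·606.855569 − 1691.105209·60.162) / -3779.574592 = 35.313583
|P − Q| = √((32.896869 − 11.065)² + (35.313583 − -14.639)²) = 54.515053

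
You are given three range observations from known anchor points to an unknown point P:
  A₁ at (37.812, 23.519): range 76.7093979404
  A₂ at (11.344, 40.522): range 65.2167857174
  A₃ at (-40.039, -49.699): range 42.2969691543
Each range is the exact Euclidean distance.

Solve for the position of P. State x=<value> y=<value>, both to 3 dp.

eq1: (x − 37.812)² + (y − 23.519)² = 76.7093979404²
eq2: (x − 11.344)² + (y − 40.522)² = 65.2167857174²
eq3: (x + 40.039)² + (y + 49.699)² = 42.2969691543²
eq1−eq2, eq1−eq3 (x²,y² cancel):
  -52.936·x + 34.006·y = 1418.930708
  -155.702·x − 146.436·y = 6185.519550
det = -52.936·-146.436 − 34.006·-155.702 = 13046.538308
x = (1418.930708·-146.436 − 34.006·6185.519550) / 13046.538308 = -32.048909
y = (-52.936·6185.519550 − 1418.930708·-155.702) / 13046.538308 = -8.163569

x=-32.049 y=-8.164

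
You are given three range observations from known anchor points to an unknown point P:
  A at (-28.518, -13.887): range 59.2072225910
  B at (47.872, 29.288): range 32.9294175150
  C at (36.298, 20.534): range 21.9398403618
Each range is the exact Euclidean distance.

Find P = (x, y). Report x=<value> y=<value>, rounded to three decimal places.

eq1: (x + 28.518)² + (y + 13.887)² = 59.2072225910²
eq2: (x − 47.872)² + (y − 29.288)² = 32.9294175150²
eq3: (x − 36.298)² + (y − 20.534)² = 21.9398403618²
eq1−eq3, eq1−eq2 (x²,y² cancel):
  129.632·x + 68.842·y = 3757.203479
  152.780·x + 86.350·y = 4564.538904
det = 129.632·86.350 − 68.842·152.780 = 676.042440
x = (3757.203479·86.350 − 68.842·4564.538904) / 676.042440 = 15.091557
y = (129.632·4564.538904 − 3757.203479·152.780) / 676.042440 = 26.159245

x=15.092 y=26.159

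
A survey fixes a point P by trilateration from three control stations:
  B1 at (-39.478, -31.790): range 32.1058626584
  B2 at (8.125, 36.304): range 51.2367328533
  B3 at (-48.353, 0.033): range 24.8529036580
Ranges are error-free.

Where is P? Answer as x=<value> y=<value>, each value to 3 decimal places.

eq1: (x + 39.478)² + (y + 31.790)² = 32.1058626584²
eq2: (x − 8.125)² + (y − 36.304)² = 51.2367328533²
eq3: (x + 48.353)² + (y − 0.033)² = 24.8529036580²
eq3−eq1, eq3−eq2 (x²,y² cancel):
  17.750·x − 63.646·y = -182.016711
  112.956·x + 72.542·y = -2961.553630
det = 17.750·72.542 − -63.646·112.956 = 8476.818076
x = (-182.016711·72.542 − -63.646·-2961.553630) / 8476.818076 = -23.793704
y = (17.750·-2961.553630 − -182.016711·112.956) / 8476.818076 = -3.775909

x=-23.794 y=-3.776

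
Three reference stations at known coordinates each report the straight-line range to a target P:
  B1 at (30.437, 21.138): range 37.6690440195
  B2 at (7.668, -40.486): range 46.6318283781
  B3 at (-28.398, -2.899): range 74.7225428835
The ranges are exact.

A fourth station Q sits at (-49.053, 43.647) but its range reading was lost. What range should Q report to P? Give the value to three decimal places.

110.480

eq1: (x − 30.437)² + (y − 21.138)² = 37.6690440195²
eq2: (x − 7.668)² + (y + 40.486)² = 46.6318283781²
eq3: (x + 28.398)² + (y + 2.899)² = 74.7225428835²
eq3−eq2, eq3−eq1 (x²,y² cancel):
  72.132·x − 75.174·y = 4291.994812
  117.670·x + 48.074·y = 4722.876946
det = 72.132·48.074 − -75.174·117.670 = 12313.398348
x = (4291.994812·48.074 − -75.174·4722.876946) / 12313.398348 = 45.590250
y = (72.132·4722.876946 − 4291.994812·117.670) / 12313.398348 = -13.348749
|P − Q| = √((45.590250 − -49.053)² + (-13.348749 − 43.647)²) = 110.480135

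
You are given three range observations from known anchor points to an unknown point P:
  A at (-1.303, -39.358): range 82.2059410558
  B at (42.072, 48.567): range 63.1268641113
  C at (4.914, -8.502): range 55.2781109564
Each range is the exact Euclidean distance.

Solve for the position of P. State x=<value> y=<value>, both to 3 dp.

x=-20.546 y=40.564

eq1: (x + 1.303)² + (y + 39.358)² = 82.2059410558²
eq2: (x − 42.072)² + (y − 48.567)² = 63.1268641113²
eq3: (x − 4.914)² + (y + 8.502)² = 55.2781109564²
eq2−eq1, eq2−eq3 (x²,y² cancel):
  -86.750·x − 175.850·y = -5350.872472
  -74.316·x − 114.138·y = -3103.043851
det = -86.750·-114.138 − -175.850·-74.316 = -3166.997100
x = (-5350.872472·-114.138 − -175.850·-3103.043851) / -3166.997100 = -20.545526
y = (-86.750·-3103.043851 − -5350.872472·-74.316) / -3166.997100 = 40.564099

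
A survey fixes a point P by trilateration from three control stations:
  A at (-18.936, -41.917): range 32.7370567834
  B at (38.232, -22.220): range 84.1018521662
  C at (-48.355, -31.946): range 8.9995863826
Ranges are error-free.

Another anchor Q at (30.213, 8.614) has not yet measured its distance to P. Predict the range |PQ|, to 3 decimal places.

82.498

eq1: (x + 18.936)² + (y + 41.917)² = 32.7370567834²
eq2: (x − 38.232)² + (y + 22.220)² = 84.1018521662²
eq3: (x + 48.355)² + (y + 31.946)² = 8.9995863826²
eq2−eq1, eq2−eq3 (x²,y² cancel):
  -114.336·x − 39.394·y = 6161.599412
  -173.174·x − 19.452·y = 8395.467700
det = -114.336·-19.452 − -39.394·-173.174 = -4597.952684
x = (6161.599412·-19.452 − -39.394·8395.467700) / -4597.952684 = -45.862939
y = (-114.336·8395.467700 − 6161.599412·-173.174) / -4597.952684 = -23.298331
|P − Q| = √((-45.862939 − 30.213)² + (-23.298331 − 8.614)²) = 82.498153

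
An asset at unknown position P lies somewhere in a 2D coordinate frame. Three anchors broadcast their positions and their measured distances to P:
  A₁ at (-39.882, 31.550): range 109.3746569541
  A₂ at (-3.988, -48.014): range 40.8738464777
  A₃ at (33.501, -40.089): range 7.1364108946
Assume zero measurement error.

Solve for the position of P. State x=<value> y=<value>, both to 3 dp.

eq1: (x + 39.882)² + (y − 31.550)² = 109.3746569541²
eq2: (x + 3.988)² + (y + 48.014)² = 40.8738464777²
eq3: (x − 33.501)² + (y + 40.089)² = 7.1364108946²
eq2−eq1, eq2−eq3 (x²,y² cancel):
  -71.788·x + 159.128·y = -10027.416174
  74.978·x + 15.850·y = 2027.939547
det = -71.788·15.850 − 159.128·74.978 = -13068.938984
x = (-10027.416174·15.850 − 159.128·2027.939547) / -13068.938984 = 36.853528
y = (-71.788·2027.939547 − -10027.416174·74.978) / -13068.938984 = -46.388914

x=36.854 y=-46.389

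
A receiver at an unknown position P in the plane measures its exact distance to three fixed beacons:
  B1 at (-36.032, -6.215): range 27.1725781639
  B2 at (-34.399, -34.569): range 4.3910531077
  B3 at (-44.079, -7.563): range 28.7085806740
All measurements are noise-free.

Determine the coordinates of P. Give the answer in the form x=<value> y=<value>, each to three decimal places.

eq1: (x + 36.032)² + (y + 6.215)² = 27.1725781639²
eq2: (x + 34.399)² + (y + 34.569)² = 4.3910531077²
eq3: (x + 44.079)² + (y + 7.563)² = 28.7085806740²
eq2−eq3, eq2−eq1 (x²,y² cancel):
  -19.360·x + 54.012·y = -1183.051009
  -3.266·x + 56.708·y = -1760.443370
det = -19.360·56.708 − 54.012·-3.266 = -921.463688
x = (-1183.051009·56.708 − 54.012·-1760.443370) / -921.463688 = -30.382761
y = (-19.360·-1760.443370 − -1183.051009·-3.266) / -921.463688 = -32.793847

x=-30.383 y=-32.794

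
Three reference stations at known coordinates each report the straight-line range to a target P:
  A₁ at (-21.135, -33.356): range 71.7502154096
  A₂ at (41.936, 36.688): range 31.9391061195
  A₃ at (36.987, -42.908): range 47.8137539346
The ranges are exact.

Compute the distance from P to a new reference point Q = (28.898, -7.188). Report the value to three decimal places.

16.100

eq1: (x + 21.135)² + (y + 33.356)² = 71.7502154096²
eq2: (x − 41.936)² + (y − 36.688)² = 31.9391061195²
eq3: (x − 36.987)² + (y + 42.908)² = 47.8137539346²
eq3−eq2, eq3−eq1 (x²,y² cancel):
  9.898·x + 159.192·y = 1161.551373
  -116.244·x + 19.104·y = -4511.762018
det = 9.898·19.104 − 159.192·-116.244 = 18694.206240
x = (1161.551373·19.104 − 159.192·-4511.762018) / 18694.206240 = 39.607282
y = (9.898·-4511.762018 − 1161.551373·-116.244) / 18694.206240 = 4.833902
|P − Q| = √((39.607282 − 28.898)² + (4.833902 − -7.188)²) = 16.100150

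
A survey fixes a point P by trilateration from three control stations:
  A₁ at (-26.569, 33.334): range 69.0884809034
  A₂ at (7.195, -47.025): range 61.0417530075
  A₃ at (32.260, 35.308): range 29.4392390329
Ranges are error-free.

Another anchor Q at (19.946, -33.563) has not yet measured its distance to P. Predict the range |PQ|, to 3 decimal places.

43.309

eq1: (x + 26.569)² + (y − 33.334)² = 69.0884809034²
eq2: (x − 7.195)² + (y + 47.025)² = 61.0417530075²
eq3: (x − 32.260)² + (y − 35.308)² = 29.4392390329²
eq2−eq3, eq2−eq1 (x²,y² cancel):
  50.130·x + 164.666·y = 2883.670629
  -67.528·x + 160.718·y = -1493.173916
det = 50.130·160.718 − 164.666·-67.528 = 19176.358988
x = (2883.670629·160.718 − 164.666·-1493.173916) / 19176.358988 = 36.989960
y = (50.130·-1493.173916 − 2883.670629·-67.528) / 19176.358988 = 6.251223
|P − Q| = √((36.989960 − 19.946)² + (6.251223 − -33.563)²) = 43.308994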